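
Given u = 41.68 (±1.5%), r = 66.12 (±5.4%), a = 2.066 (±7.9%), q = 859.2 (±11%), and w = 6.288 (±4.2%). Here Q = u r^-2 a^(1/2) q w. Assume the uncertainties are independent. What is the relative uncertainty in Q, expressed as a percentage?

Products/powers → add relative errors in quadrature, weighted by exponent:
  (1·δu/u)² = (1×0.0150)² = 0.000225;  (-2·δr/r)² = (-2×0.0540)² = 0.0117;  (½·δa/a)² = (0.5×0.0790)² = 0.00156;  (1·δq/q)² = (1×0.110)² = 0.0121;  (1·δw/w)² = (1×0.0420)² = 0.00176
δQ/Q = √(0.0273) = 0.165

16.5%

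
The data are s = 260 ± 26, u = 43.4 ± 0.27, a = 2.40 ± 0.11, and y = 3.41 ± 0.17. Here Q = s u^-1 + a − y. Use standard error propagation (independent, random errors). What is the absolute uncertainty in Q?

Let p = s·u^-1 = 5.99. δp/p = √((1·δs/s)² + (-1·δu/u)²) = √(0.0100 + 3.87e-05) = 0.100, so δp = 0.600.
Q = p + a − y: δQ = √(δp² + δa² + δy²) = √(0.360 + 0.0121 + 0.0289) = 0.633

0.633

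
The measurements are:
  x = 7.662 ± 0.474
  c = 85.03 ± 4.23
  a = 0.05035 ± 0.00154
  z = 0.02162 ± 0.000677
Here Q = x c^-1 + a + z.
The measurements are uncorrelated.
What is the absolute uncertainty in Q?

0.00735

Let p = x·c^-1 = 0.09011. δp/p = √((1·δx/x)² + (-1·δc/c)²) = √(0.00383 + 0.00247) = 0.0794, so δp = 0.00715.
Q = p + a + z: δQ = √(δp² + δa² + δz²) = √(5.12e-05 + 2.37e-06 + 4.58e-07) = 0.00735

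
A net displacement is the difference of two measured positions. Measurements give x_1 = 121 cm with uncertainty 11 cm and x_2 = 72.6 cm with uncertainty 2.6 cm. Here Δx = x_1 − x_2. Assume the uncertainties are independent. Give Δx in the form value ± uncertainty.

Δx is a linear combination, so absolute uncertainties add in quadrature:
  (δx_1)² = 121;  (δx_2)² = 6.76
δΔx = √(128) = 11.3 cm
Δx = 48.4 cm.

48.4 ± 11.3 cm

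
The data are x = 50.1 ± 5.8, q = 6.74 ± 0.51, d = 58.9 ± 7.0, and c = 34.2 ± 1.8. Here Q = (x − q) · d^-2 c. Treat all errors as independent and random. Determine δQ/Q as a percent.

27.8%

Let u = x − q = 43.4. δu = √(δx² + δq²) = √(33.6 + 0.260) = 5.82, so δu/u = 0.134.
Q is then a monomial in u, d, c:
δQ/Q = √((δu/u)² + (-2·δd/d)² + (1·δc/c)²) = √(0.0180 + 0.0565 + 0.00277) = 0.278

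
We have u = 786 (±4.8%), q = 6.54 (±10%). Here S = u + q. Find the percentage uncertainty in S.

4.76%

Each term contributes (cᵢ δxᵢ)² to (δS)²:
  (δu)² = 1420;  (δq)² = 0.428
δS = √(1420) = 37.7
S = 793, so δS/S = 37.7/793 = 0.0476.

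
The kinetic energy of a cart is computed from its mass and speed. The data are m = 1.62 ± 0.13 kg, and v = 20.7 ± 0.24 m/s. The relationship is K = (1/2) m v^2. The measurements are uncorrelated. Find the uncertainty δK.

Each factor contributes (exponent × relative error)² to (δK/K)²:
  (1·δm/m)² = (1×0.0802)² = 0.00644;  (2·δv/v)² = (2×0.0116)² = 0.000538
δK/K = √(0.00698) = 0.0835
K = 347 J, so δK = 0.0835 × 347 = 29.0 J.

29.0 J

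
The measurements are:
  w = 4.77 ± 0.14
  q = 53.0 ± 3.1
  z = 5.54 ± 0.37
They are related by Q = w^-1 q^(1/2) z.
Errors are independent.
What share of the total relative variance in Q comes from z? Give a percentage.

(δQ/Q)² = (-1·δw/w)² + (½·δq/q)² + (1·δz/z)²
  w term: (-1×0.0294)² = 0.000861
  q term: (0.5×0.0585)² = 0.000855
  z term: (1×0.0668)² = 0.00446
Total = 0.00618. Share from z = 0.00446/0.00618 = 0.722.

72.2%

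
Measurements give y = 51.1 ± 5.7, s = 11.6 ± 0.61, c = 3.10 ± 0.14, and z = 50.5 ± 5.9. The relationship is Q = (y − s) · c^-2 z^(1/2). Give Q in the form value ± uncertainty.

Let u = y − s = 39.5. δu = √(δy² + δs²) = √(32.5 + 0.372) = 5.73, so δu/u = 0.145.
Q is then a monomial in u, c, z:
δQ/Q = √((δu/u)² + (-2·δc/c)² + (½·δz/z)²) = √(0.0211 + 0.00816 + 0.00341) = 0.181
Q = 29.2, so δQ = 0.181 × 29.2 = 5.28.

29.2 ± 5.28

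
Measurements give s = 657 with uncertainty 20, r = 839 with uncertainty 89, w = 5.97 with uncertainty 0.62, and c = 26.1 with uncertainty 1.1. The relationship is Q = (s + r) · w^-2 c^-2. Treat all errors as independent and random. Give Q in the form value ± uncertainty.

Let u = s + r = 1500. δu = √(δs² + δr²) = √(400 + 7920) = 91.2, so δu/u = 0.0610.
Q is then a monomial in u, w, c:
δQ/Q = √((δu/u)² + (-2·δw/w)² + (-2·δc/c)²) = √(0.00372 + 0.0431 + 0.00711) = 0.232
Q = 0.0616, so δQ = 0.232 × 0.0616 = 0.0143.

0.0616 ± 0.0143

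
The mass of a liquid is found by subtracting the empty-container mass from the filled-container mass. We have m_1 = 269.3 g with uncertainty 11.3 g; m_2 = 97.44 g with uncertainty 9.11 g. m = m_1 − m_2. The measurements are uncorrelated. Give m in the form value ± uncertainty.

Each term contributes (cᵢ δxᵢ)² to (δm)²:
  (δm_1)² = 128;  (δm_2)² = 83.0
δm = √(211) = 14.5 g
m = 171.9 g.

171.9 ± 14.5 g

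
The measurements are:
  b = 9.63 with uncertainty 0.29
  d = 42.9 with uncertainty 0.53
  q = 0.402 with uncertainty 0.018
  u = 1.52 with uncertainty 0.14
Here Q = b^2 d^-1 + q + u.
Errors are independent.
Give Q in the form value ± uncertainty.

Let p = b^2·d^-1 = 2.16. δp/p = √((2·δb/b)² + (-1·δd/d)²) = √(0.00363 + 0.000153) = 0.0615, so δp = 0.133.
Q = p + q + u: δQ = √(δp² + δq² + δu²) = √(0.0177 + 0.000324 + 0.0196) = 0.194
Q = 4.08.

4.08 ± 0.194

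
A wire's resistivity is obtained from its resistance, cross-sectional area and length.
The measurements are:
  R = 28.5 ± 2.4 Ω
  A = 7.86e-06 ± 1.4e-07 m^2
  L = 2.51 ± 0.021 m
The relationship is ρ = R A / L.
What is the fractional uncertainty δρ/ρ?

Products/powers → add relative errors in quadrature, weighted by exponent:
  (1·δR/R)² = (1×0.0842)² = 0.00709;  (1·δA/A)² = (1×0.0178)² = 0.000317;  (-1·δL/L)² = (-1×0.00837)² = 7e-05
δρ/ρ = √(0.00748) = 0.0865

0.0865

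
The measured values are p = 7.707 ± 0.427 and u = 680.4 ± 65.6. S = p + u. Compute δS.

For a sum/difference, combine absolute errors in quadrature:
  (δp)² = 0.182;  (δu)² = 4300
δS = √(4300) = 65.6

65.6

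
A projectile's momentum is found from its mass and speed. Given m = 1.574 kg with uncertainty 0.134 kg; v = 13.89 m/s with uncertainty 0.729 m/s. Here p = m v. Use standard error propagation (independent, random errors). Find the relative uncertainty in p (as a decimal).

0.100

Relative error in a monomial: (δp/p)² = Σ (nᵢ · δxᵢ/xᵢ)².
  (1·δm/m)² = (1×0.0851)² = 0.00725;  (1·δv/v)² = (1×0.0525)² = 0.00275
δp/p = √(0.0100) = 0.100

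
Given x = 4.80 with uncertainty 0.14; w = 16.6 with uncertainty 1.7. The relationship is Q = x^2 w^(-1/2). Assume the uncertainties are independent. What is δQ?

0.439

Relative error in a monomial: (δQ/Q)² = Σ (nᵢ · δxᵢ/xᵢ)².
  (2·δx/x)² = (2×0.0292)² = 0.00340;  (−½·δw/w)² = (-0.5×0.102)² = 0.00262
δQ/Q = √(0.00602) = 0.0776
Q = 5.65, so δQ = 0.0776 × 5.65 = 0.439.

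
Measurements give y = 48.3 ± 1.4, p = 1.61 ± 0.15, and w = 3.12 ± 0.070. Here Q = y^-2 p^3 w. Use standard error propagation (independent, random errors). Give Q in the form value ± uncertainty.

Since Q is a product/quotient, work with relative uncertainties:
  (-2·δy/y)² = (-2×0.0290)² = 0.00336;  (3·δp/p)² = (3×0.0932)² = 0.0781;  (1·δw/w)² = (1×0.0224)² = 0.000503
δQ/Q = √(0.0820) = 0.286
Q = 0.00558, so δQ = 0.286 × 0.00558 = 0.00160.

0.00558 ± 0.00160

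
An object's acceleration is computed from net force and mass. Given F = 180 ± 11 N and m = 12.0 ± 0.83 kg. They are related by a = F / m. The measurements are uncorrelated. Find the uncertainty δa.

Each factor contributes (exponent × relative error)² to (δa/a)²:
  (1·δF/F)² = (1×0.0611)² = 0.00373;  (-1·δm/m)² = (-1×0.0692)² = 0.00478
δa/a = √(0.00852) = 0.0923
a = 15.0 m/s^2, so δa = 0.0923 × 15.0 = 1.38 m/s^2.

1.38 m/s^2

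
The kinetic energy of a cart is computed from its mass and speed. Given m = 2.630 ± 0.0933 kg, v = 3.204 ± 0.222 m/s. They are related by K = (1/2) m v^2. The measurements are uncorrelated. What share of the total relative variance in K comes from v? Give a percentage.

93.8%

(δK/K)² = (1·δm/m)² + (2·δv/v)²
  m term: (1×0.0355)² = 0.00126
  v term: (2×0.0693)² = 0.0192
Total = 0.0205. Share from v = 0.0192/0.0205 = 0.938.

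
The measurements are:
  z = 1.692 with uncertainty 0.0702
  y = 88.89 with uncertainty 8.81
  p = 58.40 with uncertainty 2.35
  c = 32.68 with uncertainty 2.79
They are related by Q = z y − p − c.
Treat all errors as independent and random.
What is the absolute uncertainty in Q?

Let w = z·y = 150.4. δw/w = √((1·δz/z)² + (1·δy/y)²) = √(0.00172 + 0.00982) = 0.107, so δw = 16.2.
Q = w − p − c: δQ = √(δw² + δp² + δc²) = √(261 + 5.52 + 7.78) = 16.6

16.6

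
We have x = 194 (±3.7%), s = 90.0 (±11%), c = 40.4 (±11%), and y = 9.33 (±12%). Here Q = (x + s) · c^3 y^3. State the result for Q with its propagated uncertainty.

Let u = x + s = 284. δu = √(δx² + δs²) = √(51.5 + 98.0) = 12.2, so δu/u = 0.0431.
Q is then a monomial in u, c, y:
δQ/Q = √((δu/u)² + (3·δc/c)² + (3·δy/y)²) = √(0.00185 + 0.109 + 0.130) = 0.490
Q = 1.52e+10, so δQ = 0.490 × 1.52e+10 = 7.46e+09.

(1.52 ± 0.746) × 10^10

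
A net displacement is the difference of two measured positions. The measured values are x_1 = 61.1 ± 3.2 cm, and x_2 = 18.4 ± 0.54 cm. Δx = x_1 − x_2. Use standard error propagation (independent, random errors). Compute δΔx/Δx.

0.0760

Sums and differences: (δΔx)² = Σ (cᵢ δxᵢ)².
  (δx_1)² = 10.2;  (δx_2)² = 0.292
δΔx = √(10.5) = 3.25 cm
Δx = 42.7 cm, so δΔx/Δx = 3.25/42.7 = 0.0760.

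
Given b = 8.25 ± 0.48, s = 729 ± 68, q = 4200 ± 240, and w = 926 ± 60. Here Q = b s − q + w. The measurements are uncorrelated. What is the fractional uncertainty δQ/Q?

Let p = b·s = 6010. δp/p = √((1·δb/b)² + (1·δs/s)²) = √(0.00339 + 0.00870) = 0.110, so δp = 661.
Q = p − q + w: δQ = √(δp² + δq² + δw²) = √(4.37e+05 + 57600 + 3600) = 706
Q = 2740, so δQ/Q = 706/2740 = 0.258.

0.258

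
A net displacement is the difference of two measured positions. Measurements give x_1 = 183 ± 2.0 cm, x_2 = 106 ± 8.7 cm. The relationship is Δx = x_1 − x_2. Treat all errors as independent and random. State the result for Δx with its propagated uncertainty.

77.0 ± 8.93 cm

Each term contributes (cᵢ δxᵢ)² to (δΔx)²:
  (δx_1)² = 4.00;  (δx_2)² = 75.7
δΔx = √(79.7) = 8.93 cm
Δx = 77.0 cm.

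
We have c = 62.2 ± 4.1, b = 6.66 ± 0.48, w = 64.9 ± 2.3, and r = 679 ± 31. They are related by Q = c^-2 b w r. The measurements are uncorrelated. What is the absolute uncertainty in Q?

For a monomial Q ∝ c^-2, b, w, r, fractional errors add in quadrature:
  (-2·δc/c)² = (-2×0.0659)² = 0.0174;  (1·δb/b)² = (1×0.0721)² = 0.00519;  (1·δw/w)² = (1×0.0354)² = 0.00126;  (1·δr/r)² = (1×0.0457)² = 0.00208
δQ/Q = √(0.0259) = 0.161
Q = 75.9, so δQ = 0.161 × 75.9 = 12.2.

12.2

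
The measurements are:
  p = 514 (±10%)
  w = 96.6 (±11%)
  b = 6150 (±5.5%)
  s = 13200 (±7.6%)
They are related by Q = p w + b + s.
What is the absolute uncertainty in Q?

7460

Let h = p·w = 49700. δh/h = √((1·δp/p)² + (1·δw/w)²) = √(0.0100 + 0.0121) = 0.149, so δh = 7380.
Q = h + b + s: δQ = √(δh² + δb² + δs²) = √(5.45e+07 + 1.14e+05 + 1.01e+06) = 7460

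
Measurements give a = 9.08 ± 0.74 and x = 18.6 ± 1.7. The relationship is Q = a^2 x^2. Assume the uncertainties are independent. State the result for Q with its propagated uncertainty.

Q is a product of powers, so relative uncertainties combine in quadrature:
  (2·δa/a)² = (2×0.0815)² = 0.0266;  (2·δx/x)² = (2×0.0914)² = 0.0334
δQ/Q = √(0.0600) = 0.245
Q = 28500, so δQ = 0.245 × 28500 = 6990.

28500 ± 6990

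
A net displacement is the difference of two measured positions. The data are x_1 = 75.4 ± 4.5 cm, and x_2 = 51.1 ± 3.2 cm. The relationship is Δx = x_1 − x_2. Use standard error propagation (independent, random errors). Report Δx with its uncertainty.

24.3 ± 5.52 cm

Each term contributes (cᵢ δxᵢ)² to (δΔx)²:
  (δx_1)² = 20.2;  (δx_2)² = 10.2
δΔx = √(30.5) = 5.52 cm
Δx = 24.3 cm.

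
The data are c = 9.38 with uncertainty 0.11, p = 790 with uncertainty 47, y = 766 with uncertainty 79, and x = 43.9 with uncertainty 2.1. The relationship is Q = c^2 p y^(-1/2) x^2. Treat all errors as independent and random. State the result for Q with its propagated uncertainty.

(4.84 ± 0.610) × 10^6

Relative error in a monomial: (δQ/Q)² = Σ (nᵢ · δxᵢ/xᵢ)².
  (2·δc/c)² = (2×0.0117)² = 0.000550;  (1·δp/p)² = (1×0.0595)² = 0.00354;  (−½·δy/y)² = (-0.5×0.103)² = 0.00266;  (2·δx/x)² = (2×0.0478)² = 0.00915
δQ/Q = √(0.0159) = 0.126
Q = 4.84e+06, so δQ = 0.126 × 4.84e+06 = 6.1e+05.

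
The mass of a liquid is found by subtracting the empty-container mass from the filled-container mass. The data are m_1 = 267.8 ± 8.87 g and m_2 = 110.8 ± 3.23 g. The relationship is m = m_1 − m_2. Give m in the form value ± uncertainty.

157.0 ± 9.44 g

m is a linear combination, so absolute uncertainties add in quadrature:
  (δm_1)² = 78.7;  (δm_2)² = 10.4
δm = √(89.1) = 9.44 g
m = 157.0 g.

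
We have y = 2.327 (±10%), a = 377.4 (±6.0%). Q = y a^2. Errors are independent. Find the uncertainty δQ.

51800

Products/powers → add relative errors in quadrature, weighted by exponent:
  (1·δy/y)² = (1×0.100)² = 0.0100;  (2·δa/a)² = (2×0.0600)² = 0.0144
δQ/Q = √(0.0244) = 0.156
Q = 331400, so δQ = 0.156 × 331400 = 51800.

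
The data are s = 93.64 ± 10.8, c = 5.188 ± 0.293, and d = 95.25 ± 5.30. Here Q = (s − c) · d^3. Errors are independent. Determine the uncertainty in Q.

Let u = s − c = 88.45. δu = √(δs² + δc²) = √(117 + 0.0858) = 10.8, so δu/u = 0.122.
Q is then a monomial in u, d:
δQ/Q = √((δu/u)² + (3·δd/d)²) = √(0.0149 + 0.0279) = 0.207
Q = 7.644e+07, so δQ = 0.207 × 7.644e+07 = 1.58e+07.

1.58e+07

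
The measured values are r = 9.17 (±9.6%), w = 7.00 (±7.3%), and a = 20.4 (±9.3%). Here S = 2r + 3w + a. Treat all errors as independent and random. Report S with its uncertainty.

59.7 ± 3.01

For a sum/difference, combine absolute errors in quadrature:
  (2·δr)² = 3.10;  (3·δw)² = 2.35;  (δa)² = 3.60
δS = √(9.05) = 3.01
S = 59.7.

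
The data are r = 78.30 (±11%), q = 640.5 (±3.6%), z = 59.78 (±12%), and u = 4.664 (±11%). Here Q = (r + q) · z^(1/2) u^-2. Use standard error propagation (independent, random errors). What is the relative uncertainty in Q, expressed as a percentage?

23.1%

Let w = r + q = 718.8. δw = √(δr² + δq²) = √(74.2 + 532) = 24.6, so δw/w = 0.0342.
Q is then a monomial in w, z, u:
δQ/Q = √((δw/w)² + (½·δz/z)² + (-2·δu/u)²) = √(0.00117 + 0.00360 + 0.0484) = 0.231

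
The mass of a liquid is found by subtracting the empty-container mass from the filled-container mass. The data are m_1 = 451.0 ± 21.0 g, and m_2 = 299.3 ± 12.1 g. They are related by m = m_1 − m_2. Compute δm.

Sums and differences: (δm)² = Σ (cᵢ δxᵢ)².
  (δm_1)² = 441;  (δm_2)² = 146
δm = √(587) = 24.2 g

24.2 g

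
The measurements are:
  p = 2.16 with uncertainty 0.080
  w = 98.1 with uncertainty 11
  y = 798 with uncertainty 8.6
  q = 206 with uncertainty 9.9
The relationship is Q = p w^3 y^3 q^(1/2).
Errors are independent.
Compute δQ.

5.07e+15

Q is a product of powers, so relative uncertainties combine in quadrature:
  (1·δp/p)² = (1×0.0370)² = 0.00137;  (3·δw/w)² = (3×0.112)² = 0.113;  (3·δy/y)² = (3×0.0108)² = 0.00105;  (½·δq/q)² = (0.5×0.0481)² = 0.000577
δQ/Q = √(0.116) = 0.341
Q = 1.49e+16, so δQ = 0.341 × 1.49e+16 = 5.07e+15.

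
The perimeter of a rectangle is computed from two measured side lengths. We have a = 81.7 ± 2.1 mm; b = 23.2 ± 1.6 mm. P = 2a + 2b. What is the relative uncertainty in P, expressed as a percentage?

2.52%

Each term contributes (cᵢ δxᵢ)² to (δP)²:
  (2·δa)² = 17.6;  (2·δb)² = 10.2
δP = √(27.9) = 5.28 mm
P = 210 mm, so δP/P = 5.28/210 = 0.0252.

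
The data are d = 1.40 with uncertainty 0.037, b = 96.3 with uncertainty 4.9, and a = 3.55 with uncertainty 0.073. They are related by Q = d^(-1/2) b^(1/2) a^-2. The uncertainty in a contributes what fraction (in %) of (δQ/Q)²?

(δQ/Q)² = (−½·δd/d)² + (½·δb/b)² + (-2·δa/a)²
  d term: (-0.5×0.0264)² = 0.000175
  b term: (0.5×0.0509)² = 0.000647
  a term: (-2×0.0206)² = 0.00169
Total = 0.00251. Share from a = 0.00169/0.00251 = 0.673.

67.3%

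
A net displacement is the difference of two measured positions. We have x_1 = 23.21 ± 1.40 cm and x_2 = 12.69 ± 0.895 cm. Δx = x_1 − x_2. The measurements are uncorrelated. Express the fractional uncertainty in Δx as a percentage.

For a sum/difference, combine absolute errors in quadrature:
  (δx_1)² = 1.96;  (δx_2)² = 0.801
δΔx = √(2.76) = 1.66 cm
Δx = 10.52 cm, so δΔx/Δx = 1.66/10.52 = 0.158.

15.8%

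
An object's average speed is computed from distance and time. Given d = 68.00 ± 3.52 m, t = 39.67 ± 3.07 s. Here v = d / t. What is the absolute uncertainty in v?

0.160 m/s

Relative error in a monomial: (δv/v)² = Σ (nᵢ · δxᵢ/xᵢ)².
  (1·δd/d)² = (1×0.0518)² = 0.00268;  (-1·δt/t)² = (-1×0.0774)² = 0.00599
δv/v = √(0.00867) = 0.0931
v = 1.714 m/s, so δv = 0.0931 × 1.714 = 0.160 m/s.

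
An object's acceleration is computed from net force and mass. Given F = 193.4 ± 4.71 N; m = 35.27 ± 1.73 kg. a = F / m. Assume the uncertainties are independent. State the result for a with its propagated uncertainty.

5.483 ± 0.300 m/s^2

Since a is a product/quotient, work with relative uncertainties:
  (1·δF/F)² = (1×0.0244)² = 0.000593;  (-1·δm/m)² = (-1×0.0491)² = 0.00241
δa/a = √(0.00300) = 0.0548
a = 5.483 m/s^2, so δa = 0.0548 × 5.483 = 0.300 m/s^2.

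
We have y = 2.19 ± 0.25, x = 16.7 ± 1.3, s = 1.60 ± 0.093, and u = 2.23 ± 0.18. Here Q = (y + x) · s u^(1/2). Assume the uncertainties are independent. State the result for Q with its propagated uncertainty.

45.1 ± 4.50

Let w = y + x = 18.9. δw = √(δy² + δx²) = √(0.0625 + 1.69) = 1.32, so δw/w = 0.0701.
Q is then a monomial in w, s, u:
δQ/Q = √((δw/w)² + (1·δs/s)² + (½·δu/u)²) = √(0.00491 + 0.00338 + 0.00163) = 0.0996
Q = 45.1, so δQ = 0.0996 × 45.1 = 4.50.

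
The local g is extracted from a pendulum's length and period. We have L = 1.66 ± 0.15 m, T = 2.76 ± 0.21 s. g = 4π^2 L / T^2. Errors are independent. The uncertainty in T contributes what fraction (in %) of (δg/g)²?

73.9%

(δg/g)² = (1·δL/L)² + (-2·δT/T)²
  L term: (1×0.0904)² = 0.00817
  T term: (-2×0.0761)² = 0.0232
Total = 0.0313. Share from T = 0.0232/0.0313 = 0.739.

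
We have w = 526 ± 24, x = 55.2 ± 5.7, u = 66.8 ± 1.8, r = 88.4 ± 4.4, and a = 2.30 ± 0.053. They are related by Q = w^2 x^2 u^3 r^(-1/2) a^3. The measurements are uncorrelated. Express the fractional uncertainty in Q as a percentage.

Each factor contributes (exponent × relative error)² to (δQ/Q)²:
  (2·δw/w)² = (2×0.0456)² = 0.00833;  (2·δx/x)² = (2×0.103)² = 0.0427;  (3·δu/u)² = (3×0.0269)² = 0.00653;  (−½·δr/r)² = (-0.5×0.0498)² = 0.000619;  (3·δa/a)² = (3×0.0230)² = 0.00478
δQ/Q = √(0.0629) = 0.251

25.1%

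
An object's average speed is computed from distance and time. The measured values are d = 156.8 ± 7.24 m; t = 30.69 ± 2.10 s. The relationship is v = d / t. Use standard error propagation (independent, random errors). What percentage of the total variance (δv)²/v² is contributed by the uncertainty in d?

(δv/v)² = (1·δd/d)² + (-1·δt/t)²
  d term: (1×0.0462)² = 0.00213
  t term: (-1×0.0684)² = 0.00468
Total = 0.00681. Share from d = 0.00213/0.00681 = 0.313.

31.3%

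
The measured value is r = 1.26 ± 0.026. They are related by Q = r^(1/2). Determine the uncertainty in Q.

0.0116

Each factor contributes (exponent × relative error)² to (δQ/Q)²:
  (½·δr/r)² = (0.5×0.0206)² = 0.000106
δQ/Q = √(0.000106) = 0.0103
Q = 1.12, so δQ = 0.0103 × 1.12 = 0.0116.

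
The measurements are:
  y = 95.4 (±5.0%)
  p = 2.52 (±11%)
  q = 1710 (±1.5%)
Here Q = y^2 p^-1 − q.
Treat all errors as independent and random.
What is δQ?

538

Let w = y^2·p^-1 = 3610. δw/w = √((2·δy/y)² + (-1·δp/p)²) = √(0.0100 + 0.0121) = 0.149, so δw = 537.
Q = w − q: δQ = √(δw² + δq²) = √(2.88e+05 + 658) = 538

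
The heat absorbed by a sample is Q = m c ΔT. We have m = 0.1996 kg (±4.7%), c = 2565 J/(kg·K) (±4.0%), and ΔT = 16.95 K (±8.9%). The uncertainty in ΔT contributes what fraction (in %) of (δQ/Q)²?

67.5%

(δQ/Q)² = (1·δm/m)² + (1·δc/c)² + (1·δΔT/ΔT)²
  m term: (1×0.0470)² = 0.00221
  c term: (1×0.0400)² = 0.00160
  ΔT term: (1×0.0890)² = 0.00792
Total = 0.0117. Share from ΔT = 0.00792/0.0117 = 0.675.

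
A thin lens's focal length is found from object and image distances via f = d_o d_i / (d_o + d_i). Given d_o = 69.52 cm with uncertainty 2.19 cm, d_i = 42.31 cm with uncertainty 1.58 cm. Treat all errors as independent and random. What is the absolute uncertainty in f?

0.686 cm

∂f/∂d_o = (d_i/(d_o+d_i))² = 0.143;  ∂f/∂d_i = (d_o/(d_o+d_i))² = 0.386
δf = √((∂f/∂d_o · δd_o)² + (∂f/∂d_i · δd_i)²) = √(0.0983 + 0.373) = 0.686 cm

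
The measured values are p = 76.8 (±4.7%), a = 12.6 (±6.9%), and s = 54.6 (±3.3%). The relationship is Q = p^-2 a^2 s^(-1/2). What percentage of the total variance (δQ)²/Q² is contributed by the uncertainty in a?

(δQ/Q)² = (-2·δp/p)² + (2·δa/a)² + (−½·δs/s)²
  p term: (-2×0.0470)² = 0.00884
  a term: (2×0.0690)² = 0.0190
  s term: (-0.5×0.0330)² = 0.000272
Total = 0.0282. Share from a = 0.0190/0.0282 = 0.676.

67.6%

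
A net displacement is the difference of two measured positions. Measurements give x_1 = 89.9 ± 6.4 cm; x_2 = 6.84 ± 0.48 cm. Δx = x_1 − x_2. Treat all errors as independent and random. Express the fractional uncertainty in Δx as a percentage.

Absolute uncertainties add in quadrature for a linear combination:
  (δx_1)² = 41.0;  (δx_2)² = 0.230
δΔx = √(41.2) = 6.42 cm
Δx = 83.1 cm, so δΔx/Δx = 6.42/83.1 = 0.0773.

7.73%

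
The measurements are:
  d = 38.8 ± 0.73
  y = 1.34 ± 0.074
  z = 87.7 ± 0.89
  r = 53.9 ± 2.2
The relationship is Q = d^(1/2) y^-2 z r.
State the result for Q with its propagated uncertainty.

16400 ± 1940

Relative error in a monomial: (δQ/Q)² = Σ (nᵢ · δxᵢ/xᵢ)².
  (½·δd/d)² = (0.5×0.0188)² = 8.85e-05;  (-2·δy/y)² = (-2×0.0552)² = 0.0122;  (1·δz/z)² = (1×0.0101)² = 0.000103;  (1·δr/r)² = (1×0.0408)² = 0.00167
δQ/Q = √(0.0141) = 0.119
Q = 16400, so δQ = 0.119 × 16400 = 1940.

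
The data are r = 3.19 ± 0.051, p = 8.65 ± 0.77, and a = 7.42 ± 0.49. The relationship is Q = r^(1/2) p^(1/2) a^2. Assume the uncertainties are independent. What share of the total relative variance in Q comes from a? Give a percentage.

(δQ/Q)² = (½·δr/r)² + (½·δp/p)² + (2·δa/a)²
  r term: (0.5×0.0160)² = 6.39e-05
  p term: (0.5×0.0890)² = 0.00198
  a term: (2×0.0660)² = 0.0174
Total = 0.0195. Share from a = 0.0174/0.0195 = 0.895.

89.5%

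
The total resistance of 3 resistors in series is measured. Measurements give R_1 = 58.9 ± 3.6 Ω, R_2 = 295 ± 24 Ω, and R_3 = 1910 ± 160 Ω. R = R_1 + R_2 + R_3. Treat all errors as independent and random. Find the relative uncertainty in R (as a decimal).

0.0715

Absolute uncertainties add in quadrature for a linear combination:
  (δR_1)² = 13.0;  (δR_2)² = 576;  (δR_3)² = 25600
δR = √(26200) = 162 Ω
R = 2260 Ω, so δR/R = 162/2260 = 0.0715.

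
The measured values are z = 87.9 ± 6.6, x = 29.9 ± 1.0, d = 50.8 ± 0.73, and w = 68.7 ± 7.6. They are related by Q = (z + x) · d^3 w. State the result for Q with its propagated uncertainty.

(1.06 ± 0.140) × 10^9

Let u = z + x = 118. δu = √(δz² + δx²) = √(43.6 + 1.00) = 6.68, so δu/u = 0.0567.
Q is then a monomial in u, d, w:
δQ/Q = √((δu/u)² + (3·δd/d)² + (1·δw/w)²) = √(0.00321 + 0.00186 + 0.0122) = 0.132
Q = 1.06e+09, so δQ = 0.132 × 1.06e+09 = 1.4e+08.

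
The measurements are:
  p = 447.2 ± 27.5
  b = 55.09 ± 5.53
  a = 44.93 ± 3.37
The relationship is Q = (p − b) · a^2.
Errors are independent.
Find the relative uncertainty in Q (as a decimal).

0.166

Let u = p − b = 392.1. δu = √(δp² + δb²) = √(756 + 30.6) = 28.1, so δu/u = 0.0715.
Q is then a monomial in u, a:
δQ/Q = √((δu/u)² + (2·δa/a)²) = √(0.00512 + 0.0225) = 0.166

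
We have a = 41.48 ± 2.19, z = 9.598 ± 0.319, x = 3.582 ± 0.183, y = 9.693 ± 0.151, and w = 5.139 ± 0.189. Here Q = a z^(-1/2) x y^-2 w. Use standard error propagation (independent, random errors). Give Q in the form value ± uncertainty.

For a monomial Q ∝ a, z^(-1/2), x, y^-2, w, fractional errors add in quadrature:
  (1·δa/a)² = (1×0.0528)² = 0.00279;  (−½·δz/z)² = (-0.5×0.0332)² = 0.000276;  (1·δx/x)² = (1×0.0511)² = 0.00261;  (-2·δy/y)² = (-2×0.0156)² = 0.000971;  (1·δw/w)² = (1×0.0368)² = 0.00135
δQ/Q = √(0.00800) = 0.0894
Q = 2.623, so δQ = 0.0894 × 2.623 = 0.235.

2.623 ± 0.235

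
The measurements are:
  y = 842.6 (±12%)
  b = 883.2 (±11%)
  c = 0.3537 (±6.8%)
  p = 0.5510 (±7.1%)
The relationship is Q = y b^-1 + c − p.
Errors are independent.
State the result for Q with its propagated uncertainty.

0.7567 ± 0.162

Let w = y·b^-1 = 0.9540. δw/w = √((1·δy/y)² + (-1·δb/b)²) = √(0.0144 + 0.0121) = 0.163, so δw = 0.155.
Q = w + c − p: δQ = √(δw² + δc² + δp²) = √(0.0241 + 0.000578 + 0.00153) = 0.162
Q = 0.7567.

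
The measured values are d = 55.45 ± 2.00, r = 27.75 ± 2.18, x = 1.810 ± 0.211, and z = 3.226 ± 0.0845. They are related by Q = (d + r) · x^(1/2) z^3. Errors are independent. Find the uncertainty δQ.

Let u = d + r = 83.20. δu = √(δd² + δr²) = √(4.00 + 4.75) = 2.96, so δu/u = 0.0356.
Q is then a monomial in u, x, z:
δQ/Q = √((δu/u)² + (½·δx/x)² + (3·δz/z)²) = √(0.00126 + 0.00340 + 0.00617) = 0.104
Q = 3758, so δQ = 0.104 × 3758 = 391.

391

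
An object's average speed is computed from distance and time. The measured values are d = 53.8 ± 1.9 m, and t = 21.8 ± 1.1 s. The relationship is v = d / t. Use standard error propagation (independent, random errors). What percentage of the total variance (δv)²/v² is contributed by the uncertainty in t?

(δv/v)² = (1·δd/d)² + (-1·δt/t)²
  d term: (1×0.0353)² = 0.00125
  t term: (-1×0.0505)² = 0.00255
Total = 0.00379. Share from t = 0.00255/0.00379 = 0.671.

67.1%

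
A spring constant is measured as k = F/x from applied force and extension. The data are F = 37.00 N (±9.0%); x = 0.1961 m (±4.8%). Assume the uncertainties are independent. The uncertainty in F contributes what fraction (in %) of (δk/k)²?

77.9%

(δk/k)² = (1·δF/F)² + (-1·δx/x)²
  F term: (1×0.0900)² = 0.00810
  x term: (-1×0.0480)² = 0.00230
Total = 0.0104. Share from F = 0.00810/0.0104 = 0.779.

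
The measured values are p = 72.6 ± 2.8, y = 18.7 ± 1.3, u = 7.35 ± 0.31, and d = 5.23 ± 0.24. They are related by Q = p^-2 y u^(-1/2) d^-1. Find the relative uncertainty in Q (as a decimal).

0.115

Q is a product of powers, so relative uncertainties combine in quadrature:
  (-2·δp/p)² = (-2×0.0386)² = 0.00595;  (1·δy/y)² = (1×0.0695)² = 0.00483;  (−½·δu/u)² = (-0.5×0.0422)² = 0.000445;  (-1·δd/d)² = (-1×0.0459)² = 0.00211
δQ/Q = √(0.0133) = 0.115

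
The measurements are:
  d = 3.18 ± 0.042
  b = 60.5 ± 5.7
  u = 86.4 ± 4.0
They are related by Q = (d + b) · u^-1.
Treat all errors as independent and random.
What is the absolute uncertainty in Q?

0.0743

Let w = d + b = 63.7. δw = √(δd² + δb²) = √(0.00176 + 32.5) = 5.70, so δw/w = 0.0895.
Q is then a monomial in w, u:
δQ/Q = √((δw/w)² + (-1·δu/u)²) = √(0.00801 + 0.00214) = 0.101
Q = 0.737, so δQ = 0.101 × 0.737 = 0.0743.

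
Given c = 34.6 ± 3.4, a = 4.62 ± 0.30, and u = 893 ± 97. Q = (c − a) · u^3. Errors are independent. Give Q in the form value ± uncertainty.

Let w = c − a = 30.0. δw = √(δc² + δa²) = √(11.6 + 0.0900) = 3.41, so δw/w = 0.114.
Q is then a monomial in w, u:
δQ/Q = √((δw/w)² + (3·δu/u)²) = √(0.0130 + 0.106) = 0.345
Q = 2.13e+10, so δQ = 0.345 × 2.13e+10 = 7.37e+09.

(2.13 ± 0.737) × 10^10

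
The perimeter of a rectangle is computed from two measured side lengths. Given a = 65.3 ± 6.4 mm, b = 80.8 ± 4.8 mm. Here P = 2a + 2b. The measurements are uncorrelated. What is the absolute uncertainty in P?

For a sum/difference, combine absolute errors in quadrature:
  (2·δa)² = 164;  (2·δb)² = 92.2
δP = √(256) = 16.0 mm

16.0 mm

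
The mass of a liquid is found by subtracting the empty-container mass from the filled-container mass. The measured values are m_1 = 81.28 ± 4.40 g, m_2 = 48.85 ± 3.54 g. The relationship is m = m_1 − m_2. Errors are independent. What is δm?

Each term contributes (cᵢ δxᵢ)² to (δm)²:
  (δm_1)² = 19.4;  (δm_2)² = 12.5
δm = √(31.9) = 5.65 g

5.65 g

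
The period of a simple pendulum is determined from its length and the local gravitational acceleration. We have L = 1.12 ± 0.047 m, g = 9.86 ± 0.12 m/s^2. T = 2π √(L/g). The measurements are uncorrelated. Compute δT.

Products/powers → add relative errors in quadrature, weighted by exponent:
  (½·δL/L)² = (0.5×0.0420)² = 0.000440;  (−½·δg/g)² = (-0.5×0.0122)² = 3.7e-05
δT/T = √(0.000477) = 0.0218
T = 2.12 s, so δT = 0.0218 × 2.12 = 0.0463 s.

0.0463 s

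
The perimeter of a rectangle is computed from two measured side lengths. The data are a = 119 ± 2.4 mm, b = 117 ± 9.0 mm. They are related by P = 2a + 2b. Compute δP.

18.6 mm

Sums and differences: (δP)² = Σ (cᵢ δxᵢ)².
  (2·δa)² = 23.0;  (2·δb)² = 324
δP = √(347) = 18.6 mm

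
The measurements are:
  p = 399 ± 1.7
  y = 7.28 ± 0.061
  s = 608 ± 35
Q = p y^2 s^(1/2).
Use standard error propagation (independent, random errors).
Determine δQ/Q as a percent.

Products/powers → add relative errors in quadrature, weighted by exponent:
  (1·δp/p)² = (1×0.00426)² = 1.82e-05;  (2·δy/y)² = (2×0.00838)² = 0.000281;  (½·δs/s)² = (0.5×0.0576)² = 0.000828
δQ/Q = √(0.00113) = 0.0336

3.36%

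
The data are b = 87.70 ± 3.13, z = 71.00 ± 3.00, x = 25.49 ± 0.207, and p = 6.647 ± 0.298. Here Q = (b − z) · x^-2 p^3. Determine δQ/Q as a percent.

Let u = b − z = 16.70. δu = √(δb² + δz²) = √(9.80 + 9.00) = 4.34, so δu/u = 0.260.
Q is then a monomial in u, x, p:
δQ/Q = √((δu/u)² + (-2·δx/x)² + (3·δp/p)²) = √(0.0674 + 0.000264 + 0.0181) = 0.293

29.3%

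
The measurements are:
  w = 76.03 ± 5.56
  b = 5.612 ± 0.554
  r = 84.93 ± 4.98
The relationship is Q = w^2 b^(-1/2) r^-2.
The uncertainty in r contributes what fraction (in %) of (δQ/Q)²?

36.6%

(δQ/Q)² = (2·δw/w)² + (−½·δb/b)² + (-2·δr/r)²
  w term: (2×0.0731)² = 0.0214
  b term: (-0.5×0.0987)² = 0.00244
  r term: (-2×0.0586)² = 0.0138
Total = 0.0376. Share from r = 0.0138/0.0376 = 0.366.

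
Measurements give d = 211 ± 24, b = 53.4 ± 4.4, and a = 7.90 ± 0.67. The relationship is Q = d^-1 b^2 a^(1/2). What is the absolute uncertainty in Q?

7.77

Q is a product of powers, so relative uncertainties combine in quadrature:
  (-1·δd/d)² = (-1×0.114)² = 0.0129;  (2·δb/b)² = (2×0.0824)² = 0.0272;  (½·δa/a)² = (0.5×0.0848)² = 0.00180
δQ/Q = √(0.0419) = 0.205
Q = 38.0, so δQ = 0.205 × 38.0 = 7.77.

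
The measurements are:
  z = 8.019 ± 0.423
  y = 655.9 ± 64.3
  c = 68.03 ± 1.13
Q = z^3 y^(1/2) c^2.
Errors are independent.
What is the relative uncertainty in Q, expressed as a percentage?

Q is a product of powers, so relative uncertainties combine in quadrature:
  (3·δz/z)² = (3×0.0527)² = 0.0250;  (½·δy/y)² = (0.5×0.0980)² = 0.00240;  (2·δc/c)² = (2×0.0166)² = 0.00110
δQ/Q = √(0.0285) = 0.169

16.9%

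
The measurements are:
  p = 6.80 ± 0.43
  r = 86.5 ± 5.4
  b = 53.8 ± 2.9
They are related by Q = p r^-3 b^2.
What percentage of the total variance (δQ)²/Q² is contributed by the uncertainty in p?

(δQ/Q)² = (1·δp/p)² + (-3·δr/r)² + (2·δb/b)²
  p term: (1×0.0632)² = 0.00400
  r term: (-3×0.0624)² = 0.0351
  b term: (2×0.0539)² = 0.0116
Total = 0.0507. Share from p = 0.00400/0.0507 = 0.0789.

7.89%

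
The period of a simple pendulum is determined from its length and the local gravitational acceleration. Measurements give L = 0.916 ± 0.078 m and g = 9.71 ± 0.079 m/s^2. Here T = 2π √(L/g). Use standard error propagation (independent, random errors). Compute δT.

Each factor contributes (exponent × relative error)² to (δT/T)²:
  (½·δL/L)² = (0.5×0.0852)² = 0.00181;  (−½·δg/g)² = (-0.5×0.00814)² = 1.65e-05
δT/T = √(0.00183) = 0.0428
T = 1.93 s, so δT = 0.0428 × 1.93 = 0.0825 s.

0.0825 s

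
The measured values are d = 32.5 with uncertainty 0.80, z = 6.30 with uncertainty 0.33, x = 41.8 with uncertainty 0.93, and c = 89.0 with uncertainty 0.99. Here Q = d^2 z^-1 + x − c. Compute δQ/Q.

Let p = d^2·z^-1 = 168. δp/p = √((2·δd/d)² + (-1·δz/z)²) = √(0.00242 + 0.00274) = 0.0719, so δp = 12.1.
Q = p + x − c: δQ = √(δp² + δx² + δc²) = √(145 + 0.865 + 0.980) = 12.1
Q = 120, so δQ/Q = 12.1/120 = 0.101.

0.101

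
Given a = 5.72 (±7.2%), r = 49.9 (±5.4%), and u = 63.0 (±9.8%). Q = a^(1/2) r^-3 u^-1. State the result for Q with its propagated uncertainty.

(3.06 ± 0.589) × 10^-7

Since Q is a product/quotient, work with relative uncertainties:
  (½·δa/a)² = (0.5×0.0720)² = 0.00130;  (-3·δr/r)² = (-3×0.0540)² = 0.0262;  (-1·δu/u)² = (-1×0.0980)² = 0.00960
δQ/Q = √(0.0371) = 0.193
Q = 3.06e-07, so δQ = 0.193 × 3.06e-07 = 5.89e-08.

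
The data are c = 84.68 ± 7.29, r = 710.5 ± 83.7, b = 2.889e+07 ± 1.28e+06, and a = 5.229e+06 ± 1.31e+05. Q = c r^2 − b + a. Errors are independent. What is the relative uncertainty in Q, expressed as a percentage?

56.6%

Let p = c·r^2 = 4.275e+07. δp/p = √((1·δc/c)² + (2·δr/r)²) = √(0.00741 + 0.0555) = 0.251, so δp = 1.07e+07.
Q = p − b + a: δQ = √(δp² + δb² + δa²) = √(1.15e+14 + 1.64e+12 + 1.72e+10) = 1.08e+07
Q = 1.909e+07, so δQ/Q = 1.08e+07/1.909e+07 = 0.566.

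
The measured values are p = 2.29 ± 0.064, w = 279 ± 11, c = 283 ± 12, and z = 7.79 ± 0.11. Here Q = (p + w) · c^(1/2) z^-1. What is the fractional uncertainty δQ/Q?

0.0467

Let u = p + w = 281. δu = √(δp² + δw²) = √(0.00410 + 121) = 11.0, so δu/u = 0.0391.
Q is then a monomial in u, c, z:
δQ/Q = √((δu/u)² + (½·δc/c)² + (-1·δz/z)²) = √(0.00153 + 0.000449 + 0.000199) = 0.0467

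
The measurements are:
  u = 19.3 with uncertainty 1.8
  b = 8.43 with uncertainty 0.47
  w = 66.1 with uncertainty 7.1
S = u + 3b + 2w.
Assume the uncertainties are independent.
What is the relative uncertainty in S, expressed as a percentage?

Absolute uncertainties add in quadrature for a linear combination:
  (δu)² = 3.24;  (3·δb)² = 1.99;  (2·δw)² = 202
δS = √(207) = 14.4
S = 177, so δS/S = 14.4/177 = 0.0814.

8.14%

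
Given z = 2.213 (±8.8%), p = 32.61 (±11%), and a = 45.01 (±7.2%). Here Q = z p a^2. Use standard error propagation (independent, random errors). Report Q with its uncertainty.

146200 ± 29500

Q is a product of powers, so relative uncertainties combine in quadrature:
  (1·δz/z)² = (1×0.0880)² = 0.00774;  (1·δp/p)² = (1×0.110)² = 0.0121;  (2·δa/a)² = (2×0.0720)² = 0.0207
δQ/Q = √(0.0406) = 0.201
Q = 146200, so δQ = 0.201 × 146200 = 29500.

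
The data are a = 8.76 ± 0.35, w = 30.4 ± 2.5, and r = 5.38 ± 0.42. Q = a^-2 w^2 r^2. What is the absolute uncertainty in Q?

Products/powers → add relative errors in quadrature, weighted by exponent:
  (-2·δa/a)² = (-2×0.0400)² = 0.00639;  (2·δw/w)² = (2×0.0822)² = 0.0271;  (2·δr/r)² = (2×0.0781)² = 0.0244
δQ/Q = √(0.0578) = 0.240
Q = 349, so δQ = 0.240 × 349 = 83.8.

83.8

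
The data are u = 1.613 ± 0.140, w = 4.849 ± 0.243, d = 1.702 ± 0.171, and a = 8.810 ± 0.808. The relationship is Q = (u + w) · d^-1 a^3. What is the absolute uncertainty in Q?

Let h = u + w = 6.462. δh = √(δu² + δw²) = √(0.0196 + 0.0590) = 0.280, so δh/h = 0.0434.
Q is then a monomial in h, d, a:
δQ/Q = √((δh/h)² + (-1·δd/d)² + (3·δa/a)²) = √(0.00188 + 0.0101 + 0.0757) = 0.296
Q = 2596, so δQ = 0.296 × 2596 = 769.

769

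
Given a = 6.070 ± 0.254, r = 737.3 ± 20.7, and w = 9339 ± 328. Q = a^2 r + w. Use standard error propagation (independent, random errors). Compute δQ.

Let p = a^2·r = 27170. δp/p = √((2·δa/a)² + (1·δr/r)²) = √(0.00700 + 0.000788) = 0.0883, so δp = 2400.
Q = p + w: δQ = √(δp² + δw²) = √(5.75e+06 + 1.08e+05) = 2420

2420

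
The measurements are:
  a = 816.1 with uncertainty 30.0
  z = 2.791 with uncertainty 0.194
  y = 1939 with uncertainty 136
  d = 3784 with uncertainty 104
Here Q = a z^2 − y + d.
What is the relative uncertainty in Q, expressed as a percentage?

Let p = a·z^2 = 6357. δp/p = √((1·δa/a)² + (2·δz/z)²) = √(0.00135 + 0.0193) = 0.144, so δp = 914.
Q = p − y + d: δQ = √(δp² + δy² + δd²) = √(8.36e+05 + 18500 + 10800) = 930
Q = 8202, so δQ/Q = 930/8202 = 0.113.

11.3%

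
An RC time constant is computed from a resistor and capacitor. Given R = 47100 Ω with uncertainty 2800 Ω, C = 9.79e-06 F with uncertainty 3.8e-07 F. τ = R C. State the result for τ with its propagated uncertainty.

0.461 ± 0.0327 s

Relative error in a monomial: (δτ/τ)² = Σ (nᵢ · δxᵢ/xᵢ)².
  (1·δR/R)² = (1×0.0594)² = 0.00353;  (1·δC/C)² = (1×0.0388)² = 0.00151
δτ/τ = √(0.00504) = 0.0710
τ = 0.461 s, so δτ = 0.0710 × 0.461 = 0.0327 s.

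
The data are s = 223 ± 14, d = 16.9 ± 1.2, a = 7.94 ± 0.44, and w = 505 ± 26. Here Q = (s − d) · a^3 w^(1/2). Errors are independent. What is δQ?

Let u = s − d = 206. δu = √(δs² + δd²) = √(196 + 1.44) = 14.1, so δu/u = 0.0682.
Q is then a monomial in u, a, w:
δQ/Q = √((δu/u)² + (3·δa/a)² + (½·δw/w)²) = √(0.00465 + 0.0276 + 0.000663) = 0.182
Q = 2.32e+06, so δQ = 0.182 × 2.32e+06 = 4.21e+05.

4.21e+05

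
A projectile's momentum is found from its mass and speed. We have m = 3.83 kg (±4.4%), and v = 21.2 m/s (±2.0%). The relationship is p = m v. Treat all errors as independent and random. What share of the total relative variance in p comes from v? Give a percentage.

(δp/p)² = (1·δm/m)² + (1·δv/v)²
  m term: (1×0.0440)² = 0.00194
  v term: (1×0.0200)² = 0.000400
Total = 0.00234. Share from v = 0.000400/0.00234 = 0.171.

17.1%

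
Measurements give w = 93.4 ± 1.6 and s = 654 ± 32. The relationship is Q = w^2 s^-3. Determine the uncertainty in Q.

4.7e-06

For a monomial Q ∝ w^2, s^-3, fractional errors add in quadrature:
  (2·δw/w)² = (2×0.0171)² = 0.00117;  (-3·δs/s)² = (-3×0.0489)² = 0.0215
δQ/Q = √(0.0227) = 0.151
Q = 3.12e-05, so δQ = 0.151 × 3.12e-05 = 4.7e-06.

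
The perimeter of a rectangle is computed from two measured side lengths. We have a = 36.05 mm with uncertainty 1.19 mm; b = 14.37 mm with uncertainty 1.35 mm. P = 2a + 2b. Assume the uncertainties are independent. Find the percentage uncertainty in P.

3.57%

Absolute uncertainties add in quadrature for a linear combination:
  (2·δa)² = 5.66;  (2·δb)² = 7.29
δP = √(13.0) = 3.60 mm
P = 100.8 mm, so δP/P = 3.60/100.8 = 0.0357.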